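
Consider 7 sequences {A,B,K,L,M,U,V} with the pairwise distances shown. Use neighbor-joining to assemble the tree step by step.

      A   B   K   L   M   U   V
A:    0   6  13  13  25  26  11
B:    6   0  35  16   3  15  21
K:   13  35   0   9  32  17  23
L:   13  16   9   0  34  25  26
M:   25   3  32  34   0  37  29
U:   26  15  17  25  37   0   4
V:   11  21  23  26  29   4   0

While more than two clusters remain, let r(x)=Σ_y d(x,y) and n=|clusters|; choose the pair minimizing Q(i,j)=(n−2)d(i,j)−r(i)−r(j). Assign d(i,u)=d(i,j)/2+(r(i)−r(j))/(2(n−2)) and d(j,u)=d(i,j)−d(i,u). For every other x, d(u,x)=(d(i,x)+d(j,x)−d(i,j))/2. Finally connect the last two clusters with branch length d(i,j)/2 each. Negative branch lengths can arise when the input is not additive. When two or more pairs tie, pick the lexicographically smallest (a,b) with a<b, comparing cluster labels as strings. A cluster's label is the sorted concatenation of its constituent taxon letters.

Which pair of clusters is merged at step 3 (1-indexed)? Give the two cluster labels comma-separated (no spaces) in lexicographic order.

1. join B+M (d=3, Q=-241) ⇒ BM; edges |B|=-49/10, |M|=79/10
  updated: d(A,BM)=14, d(BM,K)=32, d(BM,L)=47/2, d(BM,U)=49/2, d(BM,V)=47/2
2. join U+V (d=4, Q=-168) ⇒ UV; edges |U|=25/8, |V|=7/8
  updated: d(A,UV)=33/2, d(BM,UV)=22, d(K,UV)=18, d(L,UV)=47/2
3. join K+L (d=9, Q=-114) ⇒ KL; edges |K|=5, |L|=4
  updated: d(A,KL)=17/2, d(BM,KL)=93/4, d(KL,UV)=65/4
4. join A+BM (d=14, Q=-281/4) ⇒ ABM; edges |A|=31/16, |BM|=193/16
  updated: d(ABM,KL)=71/8, d(ABM,UV)=49/4
5. join ABM+KL (d=71/8, Q=-299/8) ⇒ ABKLM; edges |ABM|=39/16, |KL|=103/16
  updated: d(ABKLM,UV)=157/16
6. join ABKLM+UV (d=157/16) ⇒ ABKLMUV; edges |ABKLM|=157/32, |UV|=157/32
final tree: (((A:31/16,(B:-49/10,M:79/10):193/16):39/16,(K:5,L:4):103/16):157/32,(U:25/8,V:7/8):157/32)
total length: 779/16

K,L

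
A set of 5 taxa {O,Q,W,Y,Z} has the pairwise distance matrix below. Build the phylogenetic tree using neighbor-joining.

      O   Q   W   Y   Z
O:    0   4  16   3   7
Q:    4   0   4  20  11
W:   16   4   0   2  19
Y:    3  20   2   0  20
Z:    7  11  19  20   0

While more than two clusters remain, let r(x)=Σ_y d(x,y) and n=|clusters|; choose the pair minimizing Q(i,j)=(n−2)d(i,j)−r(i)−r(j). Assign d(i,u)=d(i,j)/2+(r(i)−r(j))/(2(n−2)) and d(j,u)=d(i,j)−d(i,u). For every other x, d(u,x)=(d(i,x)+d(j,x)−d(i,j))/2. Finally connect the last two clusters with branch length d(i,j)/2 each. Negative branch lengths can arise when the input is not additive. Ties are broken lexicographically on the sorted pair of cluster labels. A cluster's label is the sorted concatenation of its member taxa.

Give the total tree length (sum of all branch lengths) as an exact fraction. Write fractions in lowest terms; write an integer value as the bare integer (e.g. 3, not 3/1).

step 1: merge (W,Y) at d=2, Q=-80; branch lengths W→1/3, Y→5/3; new cluster WY
  updated: d(O,WY)=17/2, d(Q,WY)=11, d(WY,Z)=37/2
step 2: merge (O,Z) at d=7, Q=-42; branch lengths O→-3/4, Z→31/4; new cluster OZ
  updated: d(OZ,Q)=4, d(OZ,WY)=10
step 3: merge (OZ,Q) at d=4, Q=-25; branch lengths OZ→3/2, Q→5/2; new cluster OQZ
  updated: d(OQZ,WY)=17/2
step 4: merge (OQZ,WY) at d=17/2; branch lengths OQZ→17/4, WY→17/4; new cluster OQWYZ
final tree: (((O:-3/4,Z:31/4):3/2,Q:5/2):17/4,(W:1/3,Y:5/3):17/4)
total length: 43/2

43/2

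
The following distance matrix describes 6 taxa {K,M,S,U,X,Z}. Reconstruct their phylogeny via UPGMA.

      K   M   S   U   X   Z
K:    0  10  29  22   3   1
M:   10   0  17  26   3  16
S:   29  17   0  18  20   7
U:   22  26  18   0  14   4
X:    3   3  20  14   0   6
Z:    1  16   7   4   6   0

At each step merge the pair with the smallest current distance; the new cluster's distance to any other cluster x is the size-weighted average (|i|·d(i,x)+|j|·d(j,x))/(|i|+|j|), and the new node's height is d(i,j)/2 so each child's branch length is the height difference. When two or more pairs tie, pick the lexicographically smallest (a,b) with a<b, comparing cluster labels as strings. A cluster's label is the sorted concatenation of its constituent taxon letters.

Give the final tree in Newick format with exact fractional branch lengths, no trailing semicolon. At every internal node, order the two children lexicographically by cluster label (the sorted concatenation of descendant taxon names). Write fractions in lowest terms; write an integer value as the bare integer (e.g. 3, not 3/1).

((((K:1/2,Z:1/2):31/8,(M:3/2,X:3/2):23/8):31/8,U:33/4):17/20,S:91/10)

iteration 1: select K,Z (d=1); attach at lengths (1/2, 1/2); label the merged cluster KZ
  updated: d(KZ,M)=13, d(KZ,S)=18, d(KZ,U)=13, d(KZ,X)=9/2
iteration 2: select M,X (d=3); attach at lengths (3/2, 3/2); label the merged cluster MX
  updated: d(KZ,MX)=35/4, d(MX,S)=37/2, d(MX,U)=20
iteration 3: select KZ,MX (d=35/4); attach at lengths (31/8, 23/8); label the merged cluster KMXZ
  updated: d(KMXZ,S)=73/4, d(KMXZ,U)=33/2
iteration 4: select KMXZ,U (d=33/2); attach at lengths (31/8, 33/4); label the merged cluster KMUXZ
  updated: d(KMUXZ,S)=91/5
iteration 5: select KMUXZ,S (d=91/5); attach at lengths (17/20, 91/10); label the merged cluster KMSUXZ
final tree: ((((K:1/2,Z:1/2):31/8,(M:3/2,X:3/2):23/8):31/8,U:33/4):17/20,S:91/10)
total length: 1313/40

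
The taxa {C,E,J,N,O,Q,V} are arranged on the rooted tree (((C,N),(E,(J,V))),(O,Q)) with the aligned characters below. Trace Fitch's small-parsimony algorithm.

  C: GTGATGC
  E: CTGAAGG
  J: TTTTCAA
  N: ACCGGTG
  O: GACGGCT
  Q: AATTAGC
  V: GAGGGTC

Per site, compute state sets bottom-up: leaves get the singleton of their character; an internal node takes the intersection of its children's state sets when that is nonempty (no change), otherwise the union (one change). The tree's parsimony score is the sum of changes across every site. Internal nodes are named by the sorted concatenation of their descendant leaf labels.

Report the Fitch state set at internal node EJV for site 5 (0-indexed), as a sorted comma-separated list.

site 0, node CN: C={G} ∪ N={A} → {A,G} (+1)
site 0, node JV: J={T} ∪ V={G} → {G,T} (+1)
site 0, node EJV: E={C} ∪ JV={G,T} → {C,G,T} (+1)
site 0, node CEJNV: CN={A,G} ∩ EJV={C,G,T} → {G} (+0)
site 0, node OQ: O={G} ∪ Q={A} → {A,G} (+1)
site 0, node CEJNOQV: CEJNV={G} ∩ OQ={A,G} → {G} (+0)
site 1, node CN: C={T} ∪ N={C} → {C,T} (+1)
site 1, node JV: J={T} ∪ V={A} → {A,T} (+1)
site 1, node EJV: E={T} ∩ JV={A,T} → {T} (+0)
site 1, node CEJNV: CN={C,T} ∩ EJV={T} → {T} (+0)
site 1, node OQ: O={A} ∩ Q={A} → {A} (+0)
site 1, node CEJNOQV: CEJNV={T} ∪ OQ={A} → {A,T} (+1)
site 2, node CN: C={G} ∪ N={C} → {C,G} (+1)
site 2, node JV: J={T} ∪ V={G} → {G,T} (+1)
site 2, node EJV: E={G} ∩ JV={G,T} → {G} (+0)
site 2, node CEJNV: CN={C,G} ∩ EJV={G} → {G} (+0)
site 2, node OQ: O={C} ∪ Q={T} → {C,T} (+1)
site 2, node CEJNOQV: CEJNV={G} ∪ OQ={C,T} → {C,G,T} (+1)
site 3, node CN: C={A} ∪ N={G} → {A,G} (+1)
site 3, node JV: J={T} ∪ V={G} → {G,T} (+1)
site 3, node EJV: E={A} ∪ JV={G,T} → {A,G,T} (+1)
site 3, node CEJNV: CN={A,G} ∩ EJV={A,G,T} → {A,G} (+0)
site 3, node OQ: O={G} ∪ Q={T} → {G,T} (+1)
site 3, node CEJNOQV: CEJNV={A,G} ∩ OQ={G,T} → {G} (+0)
site 4, node CN: C={T} ∪ N={G} → {G,T} (+1)
site 4, node JV: J={C} ∪ V={G} → {C,G} (+1)
site 4, node EJV: E={A} ∪ JV={C,G} → {A,C,G} (+1)
site 4, node CEJNV: CN={G,T} ∩ EJV={A,C,G} → {G} (+0)
site 4, node OQ: O={G} ∪ Q={A} → {A,G} (+1)
site 4, node CEJNOQV: CEJNV={G} ∩ OQ={A,G} → {G} (+0)
site 5, node CN: C={G} ∪ N={T} → {G,T} (+1)
site 5, node JV: J={A} ∪ V={T} → {A,T} (+1)
site 5, node EJV: E={G} ∪ JV={A,T} → {A,G,T} (+1)
site 5, node CEJNV: CN={G,T} ∩ EJV={A,G,T} → {G,T} (+0)
site 5, node OQ: O={C} ∪ Q={G} → {C,G} (+1)
site 5, node CEJNOQV: CEJNV={G,T} ∩ OQ={C,G} → {G} (+0)
site 6, node CN: C={C} ∪ N={G} → {C,G} (+1)
site 6, node JV: J={A} ∪ V={C} → {A,C} (+1)
site 6, node EJV: E={G} ∪ JV={A,C} → {A,C,G} (+1)
site 6, node CEJNV: CN={C,G} ∩ EJV={A,C,G} → {C,G} (+0)
site 6, node OQ: O={T} ∪ Q={C} → {C,T} (+1)
site 6, node CEJNOQV: CEJNV={C,G} ∩ OQ={C,T} → {C} (+0)
per-site changes: [4, 3, 4, 4, 4, 4, 4]; total = 27

A,G,T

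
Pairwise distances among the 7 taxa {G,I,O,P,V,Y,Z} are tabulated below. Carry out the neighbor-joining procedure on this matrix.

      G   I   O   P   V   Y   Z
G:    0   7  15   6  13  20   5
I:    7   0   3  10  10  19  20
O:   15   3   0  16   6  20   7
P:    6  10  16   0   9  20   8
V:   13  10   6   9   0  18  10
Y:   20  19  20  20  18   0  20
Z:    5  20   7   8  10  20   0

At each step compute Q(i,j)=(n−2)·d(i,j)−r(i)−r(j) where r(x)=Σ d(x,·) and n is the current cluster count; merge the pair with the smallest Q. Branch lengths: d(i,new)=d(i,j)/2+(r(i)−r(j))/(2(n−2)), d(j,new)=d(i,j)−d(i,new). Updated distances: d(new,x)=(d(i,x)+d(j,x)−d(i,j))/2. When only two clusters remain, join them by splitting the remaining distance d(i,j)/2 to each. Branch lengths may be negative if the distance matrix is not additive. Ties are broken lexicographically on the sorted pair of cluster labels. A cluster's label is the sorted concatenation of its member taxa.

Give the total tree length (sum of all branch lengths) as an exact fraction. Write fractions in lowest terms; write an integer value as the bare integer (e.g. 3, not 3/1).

iteration 1: select I,O (d=3, Q=-121); attach at lengths (17/10, 13/10); label the merged cluster IO
  updated: d(G,IO)=19/2, d(IO,P)=23/2, d(IO,V)=13/2, d(IO,Y)=18, d(IO,Z)=12
iteration 2: select G,Z (d=5, Q=-177/2); attach at lengths (37/16, 43/16); label the merged cluster GZ
  updated: d(GZ,IO)=33/4, d(GZ,P)=9/2, d(GZ,V)=9, d(GZ,Y)=35/2
iteration 3: select GZ,P (d=9/2, Q=-283/4); attach at lengths (31/24, 77/24); label the merged cluster GPZ
  updated: d(GPZ,IO)=61/8, d(GPZ,V)=27/4, d(GPZ,Y)=33/2
iteration 4: select GPZ,Y (d=33/2, Q=-403/8); attach at lengths (91/32, 437/32); label the merged cluster GPYZ
  updated: d(GPYZ,IO)=73/16, d(GPYZ,V)=33/8
iteration 5: select GPYZ,IO (d=73/16, Q=-243/16); attach at lengths (35/32, 111/32); label the merged cluster GIOPYZ
  updated: d(GIOPYZ,V)=97/32
iteration 6: select GIOPYZ,V (d=97/32); attach at lengths (97/64, 97/64); label the merged cluster GIOPVYZ
final tree: (((((G:37/16,Z:43/16):31/24,P:77/24):91/32,Y:437/32):35/32,(I:17/10,O:13/10):111/32):97/64,V:97/64)
total length: 1171/32

1171/32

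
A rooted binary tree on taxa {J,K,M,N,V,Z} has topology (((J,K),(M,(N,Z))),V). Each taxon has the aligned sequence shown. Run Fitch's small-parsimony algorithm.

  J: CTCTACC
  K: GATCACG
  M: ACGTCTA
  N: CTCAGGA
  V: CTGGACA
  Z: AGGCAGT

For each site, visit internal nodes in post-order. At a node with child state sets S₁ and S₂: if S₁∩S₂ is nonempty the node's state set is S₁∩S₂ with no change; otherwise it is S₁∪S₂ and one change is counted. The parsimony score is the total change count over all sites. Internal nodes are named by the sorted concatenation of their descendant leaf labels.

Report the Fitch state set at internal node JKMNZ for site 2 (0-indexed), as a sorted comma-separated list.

[col 0] JK: children J:{C}, K:{G} ∪→ {C,G}; cost 1
[col 0] NZ: children N:{C}, Z:{A} ∪→ {A,C}; cost 1
[col 0] MNZ: children M:{A}, NZ:{A,C} ∩→ {A}; cost 0
[col 0] JKMNZ: children JK:{C,G}, MNZ:{A} ∪→ {A,C,G}; cost 1
[col 0] JKMNVZ: children JKMNZ:{A,C,G}, V:{C} ∩→ {C}; cost 0
[col 1] JK: children J:{T}, K:{A} ∪→ {A,T}; cost 1
[col 1] NZ: children N:{T}, Z:{G} ∪→ {G,T}; cost 1
[col 1] MNZ: children M:{C}, NZ:{G,T} ∪→ {C,G,T}; cost 1
[col 1] JKMNZ: children JK:{A,T}, MNZ:{C,G,T} ∩→ {T}; cost 0
[col 1] JKMNVZ: children JKMNZ:{T}, V:{T} ∩→ {T}; cost 0
[col 2] JK: children J:{C}, K:{T} ∪→ {C,T}; cost 1
[col 2] NZ: children N:{C}, Z:{G} ∪→ {C,G}; cost 1
[col 2] MNZ: children M:{G}, NZ:{C,G} ∩→ {G}; cost 0
[col 2] JKMNZ: children JK:{C,T}, MNZ:{G} ∪→ {C,G,T}; cost 1
[col 2] JKMNVZ: children JKMNZ:{C,G,T}, V:{G} ∩→ {G}; cost 0
[col 3] JK: children J:{T}, K:{C} ∪→ {C,T}; cost 1
[col 3] NZ: children N:{A}, Z:{C} ∪→ {A,C}; cost 1
[col 3] MNZ: children M:{T}, NZ:{A,C} ∪→ {A,C,T}; cost 1
[col 3] JKMNZ: children JK:{C,T}, MNZ:{A,C,T} ∩→ {C,T}; cost 0
[col 3] JKMNVZ: children JKMNZ:{C,T}, V:{G} ∪→ {C,G,T}; cost 1
[col 4] JK: children J:{A}, K:{A} ∩→ {A}; cost 0
[col 4] NZ: children N:{G}, Z:{A} ∪→ {A,G}; cost 1
[col 4] MNZ: children M:{C}, NZ:{A,G} ∪→ {A,C,G}; cost 1
[col 4] JKMNZ: children JK:{A}, MNZ:{A,C,G} ∩→ {A}; cost 0
[col 4] JKMNVZ: children JKMNZ:{A}, V:{A} ∩→ {A}; cost 0
[col 5] JK: children J:{C}, K:{C} ∩→ {C}; cost 0
[col 5] NZ: children N:{G}, Z:{G} ∩→ {G}; cost 0
[col 5] MNZ: children M:{T}, NZ:{G} ∪→ {G,T}; cost 1
[col 5] JKMNZ: children JK:{C}, MNZ:{G,T} ∪→ {C,G,T}; cost 1
[col 5] JKMNVZ: children JKMNZ:{C,G,T}, V:{C} ∩→ {C}; cost 0
[col 6] JK: children J:{C}, K:{G} ∪→ {C,G}; cost 1
[col 6] NZ: children N:{A}, Z:{T} ∪→ {A,T}; cost 1
[col 6] MNZ: children M:{A}, NZ:{A,T} ∩→ {A}; cost 0
[col 6] JKMNZ: children JK:{C,G}, MNZ:{A} ∪→ {A,C,G}; cost 1
[col 6] JKMNVZ: children JKMNZ:{A,C,G}, V:{A} ∩→ {A}; cost 0
per-site changes: [3, 3, 3, 4, 2, 2, 3]; total = 20

C,G,T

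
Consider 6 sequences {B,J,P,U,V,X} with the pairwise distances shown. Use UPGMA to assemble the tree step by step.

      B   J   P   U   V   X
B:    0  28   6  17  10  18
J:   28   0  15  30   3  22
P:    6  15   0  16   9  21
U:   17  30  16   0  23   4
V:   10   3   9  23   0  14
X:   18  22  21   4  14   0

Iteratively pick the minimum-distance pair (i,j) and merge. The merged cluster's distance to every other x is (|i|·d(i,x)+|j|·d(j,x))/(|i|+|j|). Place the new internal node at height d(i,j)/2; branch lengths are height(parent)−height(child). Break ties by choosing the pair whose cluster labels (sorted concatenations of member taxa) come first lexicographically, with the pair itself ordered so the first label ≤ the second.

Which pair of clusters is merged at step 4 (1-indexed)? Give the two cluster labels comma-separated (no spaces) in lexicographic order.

BP,JV

1. join J+V (d=3) ⇒ JV; edges |J|=3/2, |V|=3/2
  updated: d(B,JV)=19, d(JV,P)=12, d(JV,U)=53/2, d(JV,X)=18
2. join U+X (d=4) ⇒ UX; edges |U|=2, |X|=2
  updated: d(B,UX)=35/2, d(JV,UX)=89/4, d(P,UX)=37/2
3. join B+P (d=6) ⇒ BP; edges |B|=3, |P|=3
  updated: d(BP,JV)=31/2, d(BP,UX)=18
4. join BP+JV (d=31/2) ⇒ BJPV; edges |BP|=19/4, |JV|=25/4
  updated: d(BJPV,UX)=161/8
5. join BJPV+UX (d=161/8) ⇒ BJPUVX; edges |BJPV|=37/16, |UX|=129/16
final tree: (((B:3,P:3):19/4,(J:3/2,V:3/2):25/4):37/16,(U:2,X:2):129/16)
total length: 275/8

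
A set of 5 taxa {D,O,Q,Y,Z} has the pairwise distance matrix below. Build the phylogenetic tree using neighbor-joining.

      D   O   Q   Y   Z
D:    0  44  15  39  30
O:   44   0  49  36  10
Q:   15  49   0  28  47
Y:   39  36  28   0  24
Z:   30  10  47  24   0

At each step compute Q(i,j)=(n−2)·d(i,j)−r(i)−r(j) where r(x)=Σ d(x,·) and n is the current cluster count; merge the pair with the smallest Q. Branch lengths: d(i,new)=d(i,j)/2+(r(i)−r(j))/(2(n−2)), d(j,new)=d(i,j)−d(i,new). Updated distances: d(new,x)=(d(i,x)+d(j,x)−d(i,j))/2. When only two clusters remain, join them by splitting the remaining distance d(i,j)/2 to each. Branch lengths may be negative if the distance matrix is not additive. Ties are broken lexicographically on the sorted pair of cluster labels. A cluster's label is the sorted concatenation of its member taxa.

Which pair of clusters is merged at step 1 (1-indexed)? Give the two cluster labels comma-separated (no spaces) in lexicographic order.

step 1: merge (D,Q) at d=15, Q=-222; branch lengths D→17/3, Q→28/3; new cluster DQ
  updated: d(DQ,O)=39, d(DQ,Y)=26, d(DQ,Z)=31
step 2: merge (DQ,Y) at d=26, Q=-130; branch lengths DQ→31/2, Y→21/2; new cluster DQY
  updated: d(DQY,O)=49/2, d(DQY,Z)=29/2
step 3: merge (DQY,O) at d=49/2, Q=-49; branch lengths DQY→29/2, O→10; new cluster DOQY
  updated: d(DOQY,Z)=0
step 4: merge (DOQY,Z) at d=0; branch lengths DOQY→0, Z→0; new cluster DOQYZ
final tree: ((((D:17/3,Q:28/3):31/2,Y:21/2):29/2,O:10):0,Z:0)
total length: 131/2

D,Q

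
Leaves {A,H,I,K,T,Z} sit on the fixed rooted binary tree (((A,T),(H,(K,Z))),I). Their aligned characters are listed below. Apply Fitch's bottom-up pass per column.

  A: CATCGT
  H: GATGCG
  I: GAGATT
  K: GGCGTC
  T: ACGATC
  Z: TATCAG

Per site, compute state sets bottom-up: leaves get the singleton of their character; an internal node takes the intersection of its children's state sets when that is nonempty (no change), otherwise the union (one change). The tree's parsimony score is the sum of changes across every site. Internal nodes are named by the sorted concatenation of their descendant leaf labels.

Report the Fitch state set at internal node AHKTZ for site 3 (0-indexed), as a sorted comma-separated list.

A,C,G

[col 0] AT: children A:{C}, T:{A} ∪→ {A,C}; cost 1
[col 0] KZ: children K:{G}, Z:{T} ∪→ {G,T}; cost 1
[col 0] HKZ: children H:{G}, KZ:{G,T} ∩→ {G}; cost 0
[col 0] AHKTZ: children AT:{A,C}, HKZ:{G} ∪→ {A,C,G}; cost 1
[col 0] AHIKTZ: children AHKTZ:{A,C,G}, I:{G} ∩→ {G}; cost 0
[col 1] AT: children A:{A}, T:{C} ∪→ {A,C}; cost 1
[col 1] KZ: children K:{G}, Z:{A} ∪→ {A,G}; cost 1
[col 1] HKZ: children H:{A}, KZ:{A,G} ∩→ {A}; cost 0
[col 1] AHKTZ: children AT:{A,C}, HKZ:{A} ∩→ {A}; cost 0
[col 1] AHIKTZ: children AHKTZ:{A}, I:{A} ∩→ {A}; cost 0
[col 2] AT: children A:{T}, T:{G} ∪→ {G,T}; cost 1
[col 2] KZ: children K:{C}, Z:{T} ∪→ {C,T}; cost 1
[col 2] HKZ: children H:{T}, KZ:{C,T} ∩→ {T}; cost 0
[col 2] AHKTZ: children AT:{G,T}, HKZ:{T} ∩→ {T}; cost 0
[col 2] AHIKTZ: children AHKTZ:{T}, I:{G} ∪→ {G,T}; cost 1
[col 3] AT: children A:{C}, T:{A} ∪→ {A,C}; cost 1
[col 3] KZ: children K:{G}, Z:{C} ∪→ {C,G}; cost 1
[col 3] HKZ: children H:{G}, KZ:{C,G} ∩→ {G}; cost 0
[col 3] AHKTZ: children AT:{A,C}, HKZ:{G} ∪→ {A,C,G}; cost 1
[col 3] AHIKTZ: children AHKTZ:{A,C,G}, I:{A} ∩→ {A}; cost 0
[col 4] AT: children A:{G}, T:{T} ∪→ {G,T}; cost 1
[col 4] KZ: children K:{T}, Z:{A} ∪→ {A,T}; cost 1
[col 4] HKZ: children H:{C}, KZ:{A,T} ∪→ {A,C,T}; cost 1
[col 4] AHKTZ: children AT:{G,T}, HKZ:{A,C,T} ∩→ {T}; cost 0
[col 4] AHIKTZ: children AHKTZ:{T}, I:{T} ∩→ {T}; cost 0
[col 5] AT: children A:{T}, T:{C} ∪→ {C,T}; cost 1
[col 5] KZ: children K:{C}, Z:{G} ∪→ {C,G}; cost 1
[col 5] HKZ: children H:{G}, KZ:{C,G} ∩→ {G}; cost 0
[col 5] AHKTZ: children AT:{C,T}, HKZ:{G} ∪→ {C,G,T}; cost 1
[col 5] AHIKTZ: children AHKTZ:{C,G,T}, I:{T} ∩→ {T}; cost 0
per-site changes: [3, 2, 3, 3, 3, 3]; total = 17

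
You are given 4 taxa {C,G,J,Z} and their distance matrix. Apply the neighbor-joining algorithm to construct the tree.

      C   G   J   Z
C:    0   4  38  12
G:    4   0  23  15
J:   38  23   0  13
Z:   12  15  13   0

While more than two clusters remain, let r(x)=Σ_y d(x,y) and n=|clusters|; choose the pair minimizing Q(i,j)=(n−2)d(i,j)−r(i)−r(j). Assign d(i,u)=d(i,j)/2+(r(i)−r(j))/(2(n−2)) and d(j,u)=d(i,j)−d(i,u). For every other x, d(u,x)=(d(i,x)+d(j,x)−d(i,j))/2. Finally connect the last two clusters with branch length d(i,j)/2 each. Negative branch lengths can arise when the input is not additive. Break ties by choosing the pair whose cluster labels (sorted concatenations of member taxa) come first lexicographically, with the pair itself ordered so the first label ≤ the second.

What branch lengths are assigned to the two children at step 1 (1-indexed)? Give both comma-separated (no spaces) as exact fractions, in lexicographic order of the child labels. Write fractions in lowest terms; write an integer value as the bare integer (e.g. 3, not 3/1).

iteration 1: select C,G (d=4, Q=-88); attach at lengths (5, -1); label the merged cluster CG
  updated: d(CG,J)=57/2, d(CG,Z)=23/2
iteration 2: select CG,J (d=57/2, Q=-53); attach at lengths (27/2, 15); label the merged cluster CGJ
  updated: d(CGJ,Z)=-2
iteration 3: select CGJ,Z (d=-2); attach at lengths (-1, -1); label the merged cluster CGJZ
final tree: (((C:5,G:-1):27/2,J:15):-1,Z:-1)
total length: 61/2

5,-1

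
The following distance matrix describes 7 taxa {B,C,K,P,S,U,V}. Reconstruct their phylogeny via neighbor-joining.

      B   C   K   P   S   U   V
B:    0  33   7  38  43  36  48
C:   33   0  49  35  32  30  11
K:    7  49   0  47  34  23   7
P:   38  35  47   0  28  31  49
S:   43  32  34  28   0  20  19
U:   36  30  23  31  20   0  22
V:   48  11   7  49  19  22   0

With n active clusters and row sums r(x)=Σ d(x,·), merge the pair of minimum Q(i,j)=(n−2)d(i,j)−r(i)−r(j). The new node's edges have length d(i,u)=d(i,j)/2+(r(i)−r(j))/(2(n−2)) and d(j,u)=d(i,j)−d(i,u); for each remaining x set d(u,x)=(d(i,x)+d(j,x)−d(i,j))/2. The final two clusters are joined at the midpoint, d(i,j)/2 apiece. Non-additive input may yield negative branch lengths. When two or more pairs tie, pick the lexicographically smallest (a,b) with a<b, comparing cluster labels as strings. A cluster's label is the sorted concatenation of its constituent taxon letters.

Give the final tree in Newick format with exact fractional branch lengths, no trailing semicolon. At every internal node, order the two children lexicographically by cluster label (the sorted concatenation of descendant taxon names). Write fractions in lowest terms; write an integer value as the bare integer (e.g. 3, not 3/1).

((((B:73/10,K:-3/10):259/16,(C:129/16,V:47/16):145/16):41/16,(P:77/4,S:35/4):55/16):129/32,U:129/32)

1. join B+K (d=7, Q=-337) ⇒ BK; edges |B|=73/10, |K|=-3/10
  updated: d(BK,C)=75/2, d(BK,P)=39, d(BK,S)=35, d(BK,U)=26, d(BK,V)=24
2. join C+V (d=11, Q=-453/2) ⇒ CV; edges |C|=129/16, |V|=47/16
  updated: d(BK,CV)=101/4, d(CV,P)=73/2, d(CV,S)=20, d(CV,U)=41/2
3. join P+S (d=28, Q=-307/2) ⇒ PS; edges |P|=77/4, |S|=35/4
  updated: d(BK,PS)=23, d(CV,PS)=57/4, d(PS,U)=23/2
4. join BK+CV (d=101/4, Q=-335/4) ⇒ BCKV; edges |BK|=259/16, |CV|=145/16
  updated: d(BCKV,PS)=6, d(BCKV,U)=85/8
5. join BCKV+PS (d=6, Q=-225/8) ⇒ BCKPSV; edges |BCKV|=41/16, |PS|=55/16
  updated: d(BCKPSV,U)=129/16
6. join BCKPSV+U (d=129/16) ⇒ BCKPSUV; edges |BCKPSV|=129/32, |U|=129/32
final tree: ((((B:73/10,K:-3/10):259/16,(C:129/16,V:47/16):145/16):41/16,(P:77/4,S:35/4):55/16):129/32,U:129/32)
total length: 1365/16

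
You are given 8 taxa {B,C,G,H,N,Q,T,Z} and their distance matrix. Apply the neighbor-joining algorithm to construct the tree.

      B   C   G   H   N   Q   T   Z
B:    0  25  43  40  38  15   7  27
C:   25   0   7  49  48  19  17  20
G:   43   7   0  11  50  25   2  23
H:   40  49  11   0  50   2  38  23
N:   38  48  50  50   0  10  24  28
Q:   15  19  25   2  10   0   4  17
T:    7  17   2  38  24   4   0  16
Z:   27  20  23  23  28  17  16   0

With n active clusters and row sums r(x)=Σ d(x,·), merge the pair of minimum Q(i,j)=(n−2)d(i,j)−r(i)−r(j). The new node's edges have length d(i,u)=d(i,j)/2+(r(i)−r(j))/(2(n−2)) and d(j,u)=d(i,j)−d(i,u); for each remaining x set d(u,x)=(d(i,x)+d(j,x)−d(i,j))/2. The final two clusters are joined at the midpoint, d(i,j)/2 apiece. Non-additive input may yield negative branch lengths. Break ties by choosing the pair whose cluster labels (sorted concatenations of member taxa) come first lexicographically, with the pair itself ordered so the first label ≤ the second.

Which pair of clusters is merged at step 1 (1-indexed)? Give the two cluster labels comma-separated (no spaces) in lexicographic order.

step 1: merge (G,H) at d=11, Q=-308; branch lengths G→7/6, H→59/6; new cluster GH
  updated: d(B,GH)=36, d(C,GH)=45/2, d(GH,N)=89/2, d(GH,Q)=8, d(GH,T)=29/2, d(GH,Z)=35/2
step 2: merge (N,Q) at d=10, Q=-431/2; branch lengths N→339/20, Q→-139/20; new cluster NQ
  updated: d(B,NQ)=43/2, d(C,NQ)=57/2, d(GH,NQ)=85/4, d(NQ,T)=9, d(NQ,Z)=35/2
step 3: merge (B,T) at d=7, Q=-152; branch lengths B→81/8, T→-25/8; new cluster BT
  updated: d(BT,C)=35/2, d(BT,GH)=87/4, d(BT,NQ)=47/4, d(BT,Z)=18
step 4: merge (BT,NQ) at d=47/4, Q=-451/4; branch lengths BT→101/24, NQ→181/24; new cluster BNQT
  updated: d(BNQT,C)=137/8, d(BNQT,GH)=125/8, d(BNQT,Z)=95/8
step 5: merge (BNQT,Z) at d=95/8, Q=-281/4; branch lengths BNQT→19/4, Z→57/8; new cluster BNQTZ
  updated: d(BNQTZ,C)=101/8, d(BNQTZ,GH)=85/8
step 6: merge (BNQTZ,C) at d=101/8, Q=-183/4; branch lengths BNQTZ→3/8, C→49/4; new cluster BCNQTZ
  updated: d(BCNQTZ,GH)=41/4
step 7: merge (BCNQTZ,GH) at d=41/4; branch lengths BCNQTZ→41/8, GH→41/8; new cluster BCGHNQTZ
final tree: (((((B:81/8,T:-25/8):101/24,(N:339/20,Q:-139/20):181/24):19/4,Z:57/8):3/8,C:49/4):41/8,(G:7/6,H:59/6):41/8)
total length: 149/2

G,H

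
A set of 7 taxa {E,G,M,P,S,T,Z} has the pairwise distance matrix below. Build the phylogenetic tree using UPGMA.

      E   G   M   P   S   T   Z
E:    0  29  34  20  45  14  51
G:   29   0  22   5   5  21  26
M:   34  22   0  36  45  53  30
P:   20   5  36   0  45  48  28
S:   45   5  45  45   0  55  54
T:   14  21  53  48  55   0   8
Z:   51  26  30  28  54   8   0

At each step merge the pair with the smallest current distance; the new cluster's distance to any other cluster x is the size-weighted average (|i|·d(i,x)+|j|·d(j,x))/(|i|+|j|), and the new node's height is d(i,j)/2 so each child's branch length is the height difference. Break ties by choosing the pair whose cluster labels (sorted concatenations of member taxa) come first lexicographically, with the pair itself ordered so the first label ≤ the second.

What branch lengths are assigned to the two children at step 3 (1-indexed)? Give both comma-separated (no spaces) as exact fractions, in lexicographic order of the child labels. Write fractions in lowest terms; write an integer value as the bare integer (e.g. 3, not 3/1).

49/4,39/4

step 1: merge (G,P) at d=5; branch lengths G→5/2, P→5/2; new cluster GP
  updated: d(E,GP)=49/2, d(GP,M)=29, d(GP,S)=25, d(GP,T)=69/2, d(GP,Z)=27
step 2: merge (T,Z) at d=8; branch lengths T→4, Z→4; new cluster TZ
  updated: d(E,TZ)=65/2, d(GP,TZ)=123/4, d(M,TZ)=83/2, d(S,TZ)=109/2
step 3: merge (E,GP) at d=49/2; branch lengths E→49/4, GP→39/4; new cluster EGP
  updated: d(EGP,M)=92/3, d(EGP,S)=95/3, d(EGP,TZ)=94/3
step 4: merge (EGP,M) at d=92/3; branch lengths EGP→37/12, M→46/3; new cluster EGMP
  updated: d(EGMP,S)=35, d(EGMP,TZ)=271/8
step 5: merge (EGMP,TZ) at d=271/8; branch lengths EGMP→77/48, TZ→207/16; new cluster EGMPTZ
  updated: d(EGMPTZ,S)=83/2
step 6: merge (EGMPTZ,S) at d=83/2; branch lengths EGMPTZ→61/16, S→83/4; new cluster EGMPSTZ
final tree: ((((E:49/4,(G:5/2,P:5/2):39/4):37/12,M:46/3):77/48,(T:4,Z:4):207/16):61/16,S:83/4)
total length: 4441/48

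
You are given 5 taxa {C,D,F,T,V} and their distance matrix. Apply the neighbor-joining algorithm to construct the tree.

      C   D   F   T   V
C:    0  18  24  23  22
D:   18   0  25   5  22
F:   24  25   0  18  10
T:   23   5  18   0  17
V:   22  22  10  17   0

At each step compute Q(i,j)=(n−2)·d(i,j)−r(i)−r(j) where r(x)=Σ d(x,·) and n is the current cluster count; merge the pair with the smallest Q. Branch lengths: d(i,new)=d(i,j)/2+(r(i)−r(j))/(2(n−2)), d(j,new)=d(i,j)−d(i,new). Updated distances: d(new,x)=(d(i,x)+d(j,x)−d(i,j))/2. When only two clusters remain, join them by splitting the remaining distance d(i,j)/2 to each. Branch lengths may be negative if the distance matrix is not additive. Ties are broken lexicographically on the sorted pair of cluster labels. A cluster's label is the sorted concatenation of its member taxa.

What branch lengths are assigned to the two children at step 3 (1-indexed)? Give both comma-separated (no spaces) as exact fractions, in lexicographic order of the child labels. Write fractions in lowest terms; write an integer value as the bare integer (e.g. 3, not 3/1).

13/2,6

1. join D+T (d=5, Q=-118) ⇒ DT; edges |D|=11/3, |T|=4/3
  updated: d(C,DT)=18, d(DT,F)=19, d(DT,V)=17
2. join C+DT (d=18, Q=-82) ⇒ CDT; edges |C|=23/2, |DT|=13/2
  updated: d(CDT,F)=25/2, d(CDT,V)=21/2
3. join CDT+F (d=25/2, Q=-33) ⇒ CDFT; edges |CDT|=13/2, |F|=6
  updated: d(CDFT,V)=4
4. join CDFT+V (d=4) ⇒ CDFTV; edges |CDFT|=2, |V|=2
final tree: (((C:23/2,(D:11/3,T:4/3):13/2):13/2,F:6):2,V:2)
total length: 79/2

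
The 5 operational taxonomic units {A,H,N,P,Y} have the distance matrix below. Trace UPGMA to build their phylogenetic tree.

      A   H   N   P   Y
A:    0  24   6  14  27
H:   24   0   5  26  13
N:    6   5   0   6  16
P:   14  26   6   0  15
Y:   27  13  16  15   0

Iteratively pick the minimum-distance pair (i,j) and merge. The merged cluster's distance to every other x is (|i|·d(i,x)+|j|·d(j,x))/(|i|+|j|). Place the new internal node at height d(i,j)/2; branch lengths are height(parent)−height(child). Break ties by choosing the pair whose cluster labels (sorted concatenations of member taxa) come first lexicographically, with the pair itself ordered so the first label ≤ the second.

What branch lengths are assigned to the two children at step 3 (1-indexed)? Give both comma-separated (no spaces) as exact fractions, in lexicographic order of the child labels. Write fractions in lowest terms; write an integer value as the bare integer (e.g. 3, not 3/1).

iteration 1: select H,N (d=5); attach at lengths (5/2, 5/2); label the merged cluster HN
  updated: d(A,HN)=15, d(HN,P)=16, d(HN,Y)=29/2
iteration 2: select A,P (d=14); attach at lengths (7, 7); label the merged cluster AP
  updated: d(AP,HN)=31/2, d(AP,Y)=21
iteration 3: select HN,Y (d=29/2); attach at lengths (19/4, 29/4); label the merged cluster HNY
  updated: d(AP,HNY)=52/3
iteration 4: select AP,HNY (d=52/3); attach at lengths (5/3, 17/12); label the merged cluster AHNPY
final tree: ((A:7,P:7):5/3,((H:5/2,N:5/2):19/4,Y:29/4):17/12)
total length: 409/12

19/4,29/4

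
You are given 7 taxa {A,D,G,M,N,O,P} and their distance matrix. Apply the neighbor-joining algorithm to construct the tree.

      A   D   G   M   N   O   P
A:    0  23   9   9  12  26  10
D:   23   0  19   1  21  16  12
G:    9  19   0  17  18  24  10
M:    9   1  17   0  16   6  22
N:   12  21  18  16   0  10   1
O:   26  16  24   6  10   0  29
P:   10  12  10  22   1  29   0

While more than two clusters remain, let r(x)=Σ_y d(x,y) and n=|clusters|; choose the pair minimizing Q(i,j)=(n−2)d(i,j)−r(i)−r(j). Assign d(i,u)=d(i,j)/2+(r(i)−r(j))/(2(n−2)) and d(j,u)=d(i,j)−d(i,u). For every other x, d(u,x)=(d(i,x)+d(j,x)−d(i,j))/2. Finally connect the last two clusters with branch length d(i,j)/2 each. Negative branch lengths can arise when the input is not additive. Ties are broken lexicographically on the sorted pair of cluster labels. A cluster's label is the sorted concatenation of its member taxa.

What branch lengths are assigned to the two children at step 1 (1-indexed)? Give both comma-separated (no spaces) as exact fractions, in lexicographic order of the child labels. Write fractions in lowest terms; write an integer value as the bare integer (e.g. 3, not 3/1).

1. join D+M (d=1, Q=-158) ⇒ DM; edges |D|=13/5, |M|=-8/5
  updated: d(A,DM)=31/2, d(DM,G)=35/2, d(DM,N)=18, d(DM,O)=21/2, d(DM,P)=33/2
2. join DM+O (d=21/2, Q=-271/2) ⇒ DMO; edges |DM|=41/16, |O|=127/16
  updated: d(A,DMO)=31/2, d(DMO,G)=31/2, d(DMO,N)=35/4, d(DMO,P)=35/2
3. join N+P (d=1, Q=-301/4) ⇒ NP; edges |N|=17/24, |P|=7/24
  updated: d(A,NP)=21/2, d(DMO,NP)=101/8, d(G,NP)=27/2
4. join A+G (d=9, Q=-55) ⇒ AG; edges |A|=15/4, |G|=21/4
  updated: d(AG,DMO)=11, d(AG,NP)=15/2
5. join AG+DMO (d=11, Q=-249/8) ⇒ ADGMO; edges |AG|=47/16, |DMO|=129/16
  updated: d(ADGMO,NP)=73/16
6. join ADGMO+NP (d=73/16) ⇒ ADGMNOP; edges |ADGMO|=73/32, |NP|=73/32
final tree: (((A:15/4,G:21/4):47/16,((D:13/5,M:-8/5):41/16,O:127/16):129/16):73/32,(N:17/24,P:7/24):73/32)
total length: 593/16

13/5,-8/5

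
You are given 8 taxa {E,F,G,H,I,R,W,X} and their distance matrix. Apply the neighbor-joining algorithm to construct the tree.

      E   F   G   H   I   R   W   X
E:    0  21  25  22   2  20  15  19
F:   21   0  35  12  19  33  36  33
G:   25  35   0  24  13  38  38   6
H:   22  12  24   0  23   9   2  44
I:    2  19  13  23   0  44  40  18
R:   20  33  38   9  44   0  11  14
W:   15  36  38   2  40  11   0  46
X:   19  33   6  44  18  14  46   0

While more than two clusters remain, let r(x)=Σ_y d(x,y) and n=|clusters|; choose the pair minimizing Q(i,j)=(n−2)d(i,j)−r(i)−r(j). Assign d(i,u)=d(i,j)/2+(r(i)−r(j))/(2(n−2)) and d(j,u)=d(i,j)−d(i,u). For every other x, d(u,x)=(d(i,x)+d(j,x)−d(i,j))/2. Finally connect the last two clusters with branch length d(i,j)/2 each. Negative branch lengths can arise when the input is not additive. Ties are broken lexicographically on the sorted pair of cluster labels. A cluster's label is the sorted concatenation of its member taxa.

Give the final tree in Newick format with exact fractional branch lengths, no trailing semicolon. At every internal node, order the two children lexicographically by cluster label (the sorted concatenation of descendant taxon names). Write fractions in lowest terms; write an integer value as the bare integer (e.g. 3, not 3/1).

step 1: merge (G,X) at d=6, Q=-323; branch lengths G→35/12, X→37/12; new cluster GX
  updated: d(E,GX)=19, d(F,GX)=31, d(GX,H)=31, d(GX,I)=25/2, d(GX,R)=23, d(GX,W)=39
step 2: merge (GX,I) at d=25/2, Q=-467/2; branch lengths GX→31/4, I→19/4; new cluster GIX
  updated: d(E,GIX)=17/4, d(F,GIX)=75/4, d(GIX,H)=83/4, d(GIX,R)=109/4, d(GIX,W)=133/4
step 3: merge (E,GIX) at d=17/4, Q=-339/2; branch lengths E→-5/8, GIX→39/8; new cluster EGIX
  updated: d(EGIX,F)=71/4, d(EGIX,H)=77/4, d(EGIX,R)=43/2, d(EGIX,W)=22
step 4: merge (EGIX,F) at d=71/4, Q=-126; branch lengths EGIX→35/6, F→143/12; new cluster EFGIX
  updated: d(EFGIX,H)=27/4, d(EFGIX,R)=147/8, d(EFGIX,W)=161/8
step 5: merge (EFGIX,H) at d=27/4, Q=-99/2; branch lengths EFGIX→41/4, H→-7/2; new cluster EFGHIX
  updated: d(EFGHIX,R)=165/16, d(EFGHIX,W)=123/16
step 6: merge (EFGHIX,R) at d=165/16, Q=-29; branch lengths EFGHIX→7/2, R→109/16; new cluster EFGHIRX
  updated: d(EFGHIRX,W)=67/16
step 7: merge (EFGHIRX,W) at d=67/16; branch lengths EFGHIRX→67/32, W→67/32; new cluster EFGHIRWX
final tree: (((((E:-5/8,((G:35/12,X:37/12):31/4,I:19/4):39/8):35/6,F:143/12):41/4,H:-7/2):7/2,R:109/16):67/32,W:67/32)
total length: 247/4

(((((E:-5/8,((G:35/12,X:37/12):31/4,I:19/4):39/8):35/6,F:143/12):41/4,H:-7/2):7/2,R:109/16):67/32,W:67/32)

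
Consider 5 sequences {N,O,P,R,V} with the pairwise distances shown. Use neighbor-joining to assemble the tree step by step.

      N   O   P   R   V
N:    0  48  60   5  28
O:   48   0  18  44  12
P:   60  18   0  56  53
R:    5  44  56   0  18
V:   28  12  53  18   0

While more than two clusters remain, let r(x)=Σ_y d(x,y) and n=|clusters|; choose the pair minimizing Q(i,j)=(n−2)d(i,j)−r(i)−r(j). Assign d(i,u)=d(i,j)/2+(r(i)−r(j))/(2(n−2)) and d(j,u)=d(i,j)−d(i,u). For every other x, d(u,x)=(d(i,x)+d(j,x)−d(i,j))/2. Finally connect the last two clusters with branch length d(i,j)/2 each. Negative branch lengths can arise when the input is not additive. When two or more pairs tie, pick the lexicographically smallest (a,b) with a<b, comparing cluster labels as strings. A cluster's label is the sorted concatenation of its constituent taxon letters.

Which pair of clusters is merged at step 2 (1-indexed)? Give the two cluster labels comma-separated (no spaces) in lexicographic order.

N,R

step 1: merge (O,P) at d=18, Q=-255; branch lengths O→-11/6, P→119/6; new cluster OP
  updated: d(N,OP)=45, d(OP,R)=41, d(OP,V)=47/2
step 2: merge (N,R) at d=5, Q=-132; branch lengths N→6, R→-1; new cluster NR
  updated: d(NR,OP)=81/2, d(NR,V)=41/2
step 3: merge (NR,OP) at d=81/2, Q=-169/2; branch lengths NR→75/4, OP→87/4; new cluster NOPR
  updated: d(NOPR,V)=7/4
step 4: merge (NOPR,V) at d=7/4; branch lengths NOPR→7/8, V→7/8; new cluster NOPRV
final tree: (((N:6,R:-1):75/4,(O:-11/6,P:119/6):87/4):7/8,V:7/8)
total length: 261/4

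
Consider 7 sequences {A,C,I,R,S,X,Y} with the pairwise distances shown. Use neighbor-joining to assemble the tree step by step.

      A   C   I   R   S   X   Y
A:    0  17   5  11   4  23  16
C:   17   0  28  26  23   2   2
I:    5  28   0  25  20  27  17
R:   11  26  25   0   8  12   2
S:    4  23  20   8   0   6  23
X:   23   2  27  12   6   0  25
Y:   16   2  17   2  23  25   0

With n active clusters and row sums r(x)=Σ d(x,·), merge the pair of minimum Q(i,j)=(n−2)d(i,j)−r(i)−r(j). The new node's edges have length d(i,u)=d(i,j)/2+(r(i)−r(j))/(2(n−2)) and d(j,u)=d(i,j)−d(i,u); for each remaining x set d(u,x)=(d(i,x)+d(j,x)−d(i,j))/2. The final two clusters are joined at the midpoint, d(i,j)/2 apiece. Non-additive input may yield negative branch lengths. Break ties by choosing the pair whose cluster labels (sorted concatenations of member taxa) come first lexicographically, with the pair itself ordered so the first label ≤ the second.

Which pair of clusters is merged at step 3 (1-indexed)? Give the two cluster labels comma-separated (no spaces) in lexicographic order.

R,Y

step 1: merge (C,X) at d=2, Q=-183; branch lengths C→13/10, X→7/10; new cluster CX
  updated: d(A,CX)=19, d(CX,I)=53/2, d(CX,R)=18, d(CX,S)=27/2, d(CX,Y)=25/2
step 2: merge (A,I) at d=5, Q=-257/2; branch lengths A→-37/16, I→117/16; new cluster AI
  updated: d(AI,CX)=81/4, d(AI,R)=31/2, d(AI,S)=19/2, d(AI,Y)=14
step 3: merge (R,Y) at d=2, Q=-89; branch lengths R→-1/3, Y→7/3; new cluster RY
  updated: d(AI,RY)=55/4, d(CX,RY)=57/4, d(RY,S)=29/2
step 4: merge (AI,S) at d=19/2, Q=-62; branch lengths AI→25/4, S→13/4; new cluster AIS
  updated: d(AIS,CX)=97/8, d(AIS,RY)=75/8
step 5: merge (AIS,CX) at d=97/8, Q=-143/4; branch lengths AIS→29/8, CX→17/2; new cluster ACISX
  updated: d(ACISX,RY)=23/4
step 6: merge (ACISX,RY) at d=23/4; branch lengths ACISX→23/8, RY→23/8; new cluster ACIRSXY
final tree: ((((A:-37/16,I:117/16):25/4,S:13/4):29/8,(C:13/10,X:7/10):17/2):23/8,(R:-1/3,Y:7/3):23/8)
total length: 291/8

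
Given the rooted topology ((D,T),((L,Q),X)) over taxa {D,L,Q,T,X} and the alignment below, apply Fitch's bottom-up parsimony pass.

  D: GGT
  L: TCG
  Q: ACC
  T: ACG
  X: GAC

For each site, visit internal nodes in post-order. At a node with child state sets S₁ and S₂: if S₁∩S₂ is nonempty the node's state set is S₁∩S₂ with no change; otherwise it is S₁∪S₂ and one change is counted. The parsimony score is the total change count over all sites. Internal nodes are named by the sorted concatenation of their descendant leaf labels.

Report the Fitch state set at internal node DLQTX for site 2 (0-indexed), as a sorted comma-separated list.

[col 0] DT: children D:{G}, T:{A} ∪→ {A,G}; cost 1
[col 0] LQ: children L:{T}, Q:{A} ∪→ {A,T}; cost 1
[col 0] LQX: children LQ:{A,T}, X:{G} ∪→ {A,G,T}; cost 1
[col 0] DLQTX: children DT:{A,G}, LQX:{A,G,T} ∩→ {A,G}; cost 0
[col 1] DT: children D:{G}, T:{C} ∪→ {C,G}; cost 1
[col 1] LQ: children L:{C}, Q:{C} ∩→ {C}; cost 0
[col 1] LQX: children LQ:{C}, X:{A} ∪→ {A,C}; cost 1
[col 1] DLQTX: children DT:{C,G}, LQX:{A,C} ∩→ {C}; cost 0
[col 2] DT: children D:{T}, T:{G} ∪→ {G,T}; cost 1
[col 2] LQ: children L:{G}, Q:{C} ∪→ {C,G}; cost 1
[col 2] LQX: children LQ:{C,G}, X:{C} ∩→ {C}; cost 0
[col 2] DLQTX: children DT:{G,T}, LQX:{C} ∪→ {C,G,T}; cost 1
per-site changes: [3, 2, 3]; total = 8

C,G,T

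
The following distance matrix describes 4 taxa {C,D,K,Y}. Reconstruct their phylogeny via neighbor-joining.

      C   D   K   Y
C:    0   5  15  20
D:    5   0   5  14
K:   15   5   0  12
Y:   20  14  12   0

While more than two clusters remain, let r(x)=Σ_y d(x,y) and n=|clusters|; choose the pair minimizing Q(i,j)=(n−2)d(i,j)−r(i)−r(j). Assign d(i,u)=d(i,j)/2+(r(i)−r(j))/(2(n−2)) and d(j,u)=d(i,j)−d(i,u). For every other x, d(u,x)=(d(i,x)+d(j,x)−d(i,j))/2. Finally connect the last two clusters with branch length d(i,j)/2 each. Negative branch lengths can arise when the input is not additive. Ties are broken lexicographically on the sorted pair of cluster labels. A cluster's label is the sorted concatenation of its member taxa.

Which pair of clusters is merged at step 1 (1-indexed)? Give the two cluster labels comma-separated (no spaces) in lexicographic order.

C,D

1. join C+D (d=5, Q=-54) ⇒ CD; edges |C|=13/2, |D|=-3/2
  updated: d(CD,K)=15/2, d(CD,Y)=29/2
2. join CD+K (d=15/2, Q=-34) ⇒ CDK; edges |CD|=5, |K|=5/2
  updated: d(CDK,Y)=19/2
3. join CDK+Y (d=19/2) ⇒ CDKY; edges |CDK|=19/4, |Y|=19/4
final tree: (((C:13/2,D:-3/2):5,K:5/2):19/4,Y:19/4)
total length: 22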